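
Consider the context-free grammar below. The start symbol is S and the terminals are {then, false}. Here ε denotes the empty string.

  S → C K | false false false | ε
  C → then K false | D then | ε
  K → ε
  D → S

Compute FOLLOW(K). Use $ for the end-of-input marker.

{$, false, then}

FIRST(K): from K→ε we get {ε}. So FIRST(K) = {ε}.
FIRST(S): from S→C K we get {ε, false, then}; from S→false false false we get {false}; from S→ε we get {ε}. So FIRST(S) = {ε, false, then}.
FIRST(D): from D→S we get {ε, false, then}. So FIRST(D) = {ε, false, then}.
FIRST(C): from C→then K false we get {then}; from C→D then we get {false, then}; from C→ε we get {ε}. So FIRST(C) = {ε, false, then}.
FOLLOW(S) includes $ since S is the start symbol.
FOLLOW(D): in C→D then, D is followed by then with FIRST {then}. Thus FOLLOW(D) = {then}.
FOLLOW(S): in D→S, the suffix after S is empty, so FOLLOW(S) ⊇ FOLLOW(D) = {then}. Thus FOLLOW(S) = {$, then}.
FOLLOW(C): in S→C K, C is followed by K with FIRST {ε}; in S→C K, the suffix after C is nullable, so FOLLOW(C) ⊇ FOLLOW(S) = {$, then}. Thus FOLLOW(C) = {$, then}.
FOLLOW(K): in S→C K, the suffix after K is empty, so FOLLOW(K) ⊇ FOLLOW(S) = {$, then}; in C→then K false, K is followed by false with FIRST {false}. Thus FOLLOW(K) = {$, false, then}.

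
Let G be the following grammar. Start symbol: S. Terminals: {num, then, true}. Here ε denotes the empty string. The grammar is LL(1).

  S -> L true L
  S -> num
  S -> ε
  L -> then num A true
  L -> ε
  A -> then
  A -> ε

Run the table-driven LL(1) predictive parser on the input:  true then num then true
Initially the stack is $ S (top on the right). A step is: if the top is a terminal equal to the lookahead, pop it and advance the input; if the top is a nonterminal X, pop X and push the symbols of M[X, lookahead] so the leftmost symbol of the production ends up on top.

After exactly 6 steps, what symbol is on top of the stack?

step 1: stack=$ S  input=true then num then true $  — expand S -> L true L
step 2: stack=$ L true L  input=true then num then true $  — expand L -> ε
step 3: stack=$ L true  input=true then num then true $  — match true
step 4: stack=$ L  input=then num then true $  — expand L -> then num A true
step 5: stack=$ true A num then  input=then num then true $  — match then
step 6: stack=$ true A num  input=num then true $  — match num
Stack after step 6: $ true A (top = A).

A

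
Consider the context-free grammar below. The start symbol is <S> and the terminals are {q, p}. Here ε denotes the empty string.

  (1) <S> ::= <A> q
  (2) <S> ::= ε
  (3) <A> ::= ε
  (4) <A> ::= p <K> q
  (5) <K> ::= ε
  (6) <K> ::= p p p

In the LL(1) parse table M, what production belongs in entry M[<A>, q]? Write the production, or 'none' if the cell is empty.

FIRST(<A>): from <A>::=ε we get {ε}; from <A>::=p <K> q we get {p}. So FIRST(<A>) = {ε, p}.
FIRST(<K>): from <K>::=ε we get {ε}; from <K>::=p p p we get {p}. So FIRST(<K>) = {ε, p}.
FIRST(<S>): from <S>::=<A> q we get {p, q}; from <S>::=ε we get {ε}. So FIRST(<S>) = {ε, p, q}.
FOLLOW(<S>) includes $ since <S> is the start symbol.
FOLLOW(<A>): in <S>::=<A> q, <A> is followed by q with FIRST {q}. Thus FOLLOW(<A>) = {q}.
For <A> ::= ε: FIRST(ε) = {ε}, so it goes in M[<A>, t] for t ∈ {}; since ε ∈ FIRST, also for every t ∈ FOLLOW(<A>) = {q}.
For <A> ::= p <K> q: FIRST(p <K> q) = {p}, so it goes in M[<A>, t] for t ∈ {p}.

<A> ::= ε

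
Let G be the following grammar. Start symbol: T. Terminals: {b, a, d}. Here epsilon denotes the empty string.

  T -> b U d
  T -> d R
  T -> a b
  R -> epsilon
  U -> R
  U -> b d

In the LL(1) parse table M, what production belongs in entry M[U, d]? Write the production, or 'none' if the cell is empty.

FIRST(T): from T->b U d we get {b}; from T->d R we get {d}; from T->a b we get {a}. So FIRST(T) = {a, b, d}.
FIRST(R): from R->epsilon we get {epsilon}. So FIRST(R) = {epsilon}.
FIRST(U): from U->R we get {epsilon}; from U->b d we get {b}. So FIRST(U) = {epsilon, b}.
FOLLOW(T) includes $ since T is the start symbol.
FOLLOW(U): in T->b U d, U is followed by d with FIRST {d}. Thus FOLLOW(U) = {d}.
For U -> R: FIRST(R) = {epsilon}, so it goes in M[U, t] for t ∈ {}; since epsilon ∈ FIRST, also for every t ∈ FOLLOW(U) = {d}.
For U -> b d: FIRST(b d) = {b}, so it goes in M[U, t] for t ∈ {b}.

U -> R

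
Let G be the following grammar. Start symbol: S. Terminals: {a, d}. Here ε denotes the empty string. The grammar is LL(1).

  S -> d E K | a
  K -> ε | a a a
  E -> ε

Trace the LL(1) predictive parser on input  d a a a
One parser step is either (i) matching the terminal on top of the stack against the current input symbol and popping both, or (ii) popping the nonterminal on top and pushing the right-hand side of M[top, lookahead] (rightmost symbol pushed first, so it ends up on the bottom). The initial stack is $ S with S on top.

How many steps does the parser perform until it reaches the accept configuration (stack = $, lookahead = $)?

7

step 1: stack=$ S  input=d a a a $  — expand S -> d E K
step 2: stack=$ K E d  input=d a a a $  — match d
step 3: stack=$ K E  input=a a a $  — expand E -> ε
step 4: stack=$ K  input=a a a $  — expand K -> a a a
step 5: stack=$ a a a  input=a a a $  — match a
step 6: stack=$ a a  input=a a $  — match a
step 7: stack=$ a  input=a $  — match a
Accept reached after 7 steps.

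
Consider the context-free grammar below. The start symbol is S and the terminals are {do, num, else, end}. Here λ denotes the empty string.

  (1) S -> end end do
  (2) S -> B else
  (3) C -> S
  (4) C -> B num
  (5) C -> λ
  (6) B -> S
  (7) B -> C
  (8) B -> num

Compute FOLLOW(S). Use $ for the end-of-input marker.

FIRST(S) = {else, end, num}  (via B else)
FIRST(C) = {λ, else, end, num}  (via S, B num)
FIRST(B) = {λ, else, end, num}  (via S, C)
FOLLOW(S) includes $ since S is the start symbol.
FOLLOW(B): in S->B else, B is followed by else with FIRST {else}; in C->B num, B is followed by num with FIRST {num}. Thus FOLLOW(B) = {else, num}.
FOLLOW(C): in B->C, the suffix after C is empty, so FOLLOW(C) ⊇ FOLLOW(B) = {else, num}. Thus FOLLOW(C) = {else, num}.
FOLLOW(S): in C->S, the suffix after S is empty, so FOLLOW(S) ⊇ FOLLOW(C) = {else, num}; in B->S, the suffix after S is empty, so FOLLOW(S) ⊇ FOLLOW(B) = {else, num}. Thus FOLLOW(S) = {$, else, num}.

{$, else, num}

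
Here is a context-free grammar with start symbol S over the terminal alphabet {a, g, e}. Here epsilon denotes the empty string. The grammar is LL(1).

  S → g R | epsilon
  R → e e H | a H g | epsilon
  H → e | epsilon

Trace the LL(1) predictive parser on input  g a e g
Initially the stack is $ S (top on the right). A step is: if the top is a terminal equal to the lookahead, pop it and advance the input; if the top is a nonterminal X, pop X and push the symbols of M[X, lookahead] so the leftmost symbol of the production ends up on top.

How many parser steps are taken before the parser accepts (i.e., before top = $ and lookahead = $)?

     Stack    Input      Action
  1  $ S      g a e g $  expand S → g R
  2  $ R g    g a e g $  match g
  3  $ R      a e g $    expand R → a H g
  4  $ g H a  a e g $    match a
  5  $ g H    e g $      expand H → e
  6  $ g e    e g $      match e
  7  $ g      g $        match g
Accept reached after 7 steps.

7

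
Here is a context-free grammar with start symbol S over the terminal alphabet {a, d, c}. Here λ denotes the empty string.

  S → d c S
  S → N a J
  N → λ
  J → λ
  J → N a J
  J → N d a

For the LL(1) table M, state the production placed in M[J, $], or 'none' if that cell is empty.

FIRST(N): from N→λ we get {λ}. So FIRST(N) = {λ}.
FIRST(S): from S→d c S we get {d}; from S→N a J we get {a}. So FIRST(S) = {a, d}.
FIRST(J): from J→λ we get {λ}; from J→N a J we get {a}; from J→N d a we get {d}. So FIRST(J) = {λ, a, d}.
FOLLOW(S) includes $ since S is the start symbol.
FOLLOW(S): in S→d c S, the suffix after S is empty (adds nothing new). Thus FOLLOW(S) = {$}.
FOLLOW(J): in S→N a J, the suffix after J is empty, so FOLLOW(J) ⊇ FOLLOW(S) = {$}; in J→N a J, the suffix after J is empty (adds nothing new). Thus FOLLOW(J) = {$}.
For J → λ: FIRST(λ) = {λ}, so it goes in M[J, t] for t ∈ {}; since λ ∈ FIRST, also for every t ∈ FOLLOW(J) = {$}.
For J → N a J: FIRST(N a J) = {a}, so it goes in M[J, t] for t ∈ {a}.
For J → N d a: FIRST(N d a) = {d}, so it goes in M[J, t] for t ∈ {d}.

J → λ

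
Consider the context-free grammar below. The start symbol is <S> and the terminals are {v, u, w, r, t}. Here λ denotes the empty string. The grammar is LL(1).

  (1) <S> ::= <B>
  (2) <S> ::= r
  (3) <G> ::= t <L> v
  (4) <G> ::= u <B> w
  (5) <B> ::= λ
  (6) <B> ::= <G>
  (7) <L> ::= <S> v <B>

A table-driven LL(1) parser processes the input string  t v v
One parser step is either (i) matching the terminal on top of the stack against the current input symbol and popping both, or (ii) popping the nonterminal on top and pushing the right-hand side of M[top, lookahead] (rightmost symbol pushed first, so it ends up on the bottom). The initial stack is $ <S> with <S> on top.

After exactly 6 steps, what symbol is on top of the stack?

<B>

step 1: stack=$ <S>  input=t v v $  — expand <S> ::= <B>
step 2: stack=$ <B>  input=t v v $  — expand <B> ::= <G>
step 3: stack=$ <G>  input=t v v $  — expand <G> ::= t <L> v
step 4: stack=$ v <L> t  input=t v v $  — match t
step 5: stack=$ v <L>  input=v v $  — expand <L> ::= <S> v <B>
step 6: stack=$ v <B> v <S>  input=v v $  — expand <S> ::= <B>
Stack after step 6: $ v <B> v <B> (top = <B>).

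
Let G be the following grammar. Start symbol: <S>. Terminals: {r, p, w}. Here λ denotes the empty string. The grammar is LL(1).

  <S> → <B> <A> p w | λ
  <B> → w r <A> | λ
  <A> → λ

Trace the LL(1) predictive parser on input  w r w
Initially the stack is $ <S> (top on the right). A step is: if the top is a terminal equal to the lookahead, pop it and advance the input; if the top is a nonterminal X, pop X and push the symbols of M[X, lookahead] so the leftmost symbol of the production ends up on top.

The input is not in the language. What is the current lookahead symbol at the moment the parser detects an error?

w

step 1: stack=$ <S>  input=w r w $  — expand <S> → <B> <A> p w
step 2: stack=$ w p <A> <B>  input=w r w $  — expand <B> → w r <A>
step 3: stack=$ w p <A> <A> r w  input=w r w $  — match w
step 4: stack=$ w p <A> <A> r  input=r w $  — match r
step 5: stack=$ w p <A> <A>  input=w $  — error: M[<A>, w] is empty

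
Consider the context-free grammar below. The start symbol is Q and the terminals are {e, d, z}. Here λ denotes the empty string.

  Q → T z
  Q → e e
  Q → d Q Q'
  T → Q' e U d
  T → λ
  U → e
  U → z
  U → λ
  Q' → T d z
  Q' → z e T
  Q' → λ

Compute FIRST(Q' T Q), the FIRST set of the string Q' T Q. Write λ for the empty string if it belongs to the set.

{d, e, z}

FIRST(U) = {λ, e, z}
FIRST(Q) = {d, e, z}  (via T z)
FIRST(T) = {λ, d, e, z}  (via Q' e U d)
FIRST(Q') = {λ, d, e, z}  (via T d z)
FIRST(Q' T Q): take FIRST of each symbol in turn, carrying on past any symbol whose FIRST contains λ; result {d, e, z}.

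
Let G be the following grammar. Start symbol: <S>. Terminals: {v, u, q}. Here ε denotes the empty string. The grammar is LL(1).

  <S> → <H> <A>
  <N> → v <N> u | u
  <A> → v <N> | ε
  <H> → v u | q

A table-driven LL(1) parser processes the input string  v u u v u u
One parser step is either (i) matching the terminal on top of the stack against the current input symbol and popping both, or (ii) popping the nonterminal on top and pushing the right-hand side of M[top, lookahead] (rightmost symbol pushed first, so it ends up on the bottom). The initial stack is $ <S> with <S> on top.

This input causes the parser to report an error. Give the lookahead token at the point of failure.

     Stack      Input          Action
  1  $ <S>      v u u v u u $  expand <S> → <H> <A>
  2  $ <A> <H>  v u u v u u $  expand <H> → v u
  3  $ <A> u v  v u u v u u $  match v
  4  $ <A> u    u u v u u $    match u
  5  $ <A>      u v u u $      error: M[<A>, u] is empty

u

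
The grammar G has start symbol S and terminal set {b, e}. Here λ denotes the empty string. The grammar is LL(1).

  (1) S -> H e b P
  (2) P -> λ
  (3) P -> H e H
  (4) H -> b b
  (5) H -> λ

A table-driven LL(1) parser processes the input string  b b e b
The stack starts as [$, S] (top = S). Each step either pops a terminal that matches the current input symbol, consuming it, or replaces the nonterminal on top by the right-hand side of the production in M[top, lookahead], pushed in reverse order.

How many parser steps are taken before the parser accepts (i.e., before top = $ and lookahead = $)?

     Stack        Input      Action
  1  $ S          b b e b $  expand S -> H e b P
  2  $ P b e H    b b e b $  expand H -> b b
  3  $ P b e b b  b b e b $  match b
  4  $ P b e b    b e b $    match b
  5  $ P b e      e b $      match e
  6  $ P b        b $        match b
  7  $ P          $          expand P -> λ
Accept reached after 7 steps.

7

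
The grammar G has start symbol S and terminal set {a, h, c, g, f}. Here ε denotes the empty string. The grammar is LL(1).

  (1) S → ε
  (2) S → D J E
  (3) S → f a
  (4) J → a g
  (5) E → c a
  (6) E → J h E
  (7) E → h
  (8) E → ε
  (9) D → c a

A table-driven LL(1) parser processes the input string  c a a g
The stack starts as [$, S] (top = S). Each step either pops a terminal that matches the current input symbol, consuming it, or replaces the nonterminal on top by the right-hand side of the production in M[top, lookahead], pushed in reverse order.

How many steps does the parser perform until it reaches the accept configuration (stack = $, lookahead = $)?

8

step 1: stack=$ S  input=c a a g $  — expand S → D J E
step 2: stack=$ E J D  input=c a a g $  — expand D → c a
step 3: stack=$ E J a c  input=c a a g $  — match c
step 4: stack=$ E J a  input=a a g $  — match a
step 5: stack=$ E J  input=a g $  — expand J → a g
step 6: stack=$ E g a  input=a g $  — match a
step 7: stack=$ E g  input=g $  — match g
step 8: stack=$ E  input=$  — expand E → ε
Accept reached after 8 steps.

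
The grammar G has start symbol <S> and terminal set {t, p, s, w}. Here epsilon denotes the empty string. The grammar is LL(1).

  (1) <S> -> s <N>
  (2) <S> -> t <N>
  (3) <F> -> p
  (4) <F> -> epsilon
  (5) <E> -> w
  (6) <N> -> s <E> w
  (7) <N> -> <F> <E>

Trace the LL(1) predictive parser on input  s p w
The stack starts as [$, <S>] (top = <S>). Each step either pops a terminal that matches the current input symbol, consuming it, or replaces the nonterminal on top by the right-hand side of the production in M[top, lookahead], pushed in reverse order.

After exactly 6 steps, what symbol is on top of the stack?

w

step 1: stack=$ <S>  input=s p w $  — expand <S> -> s <N>
step 2: stack=$ <N> s  input=s p w $  — match s
step 3: stack=$ <N>  input=p w $  — expand <N> -> <F> <E>
step 4: stack=$ <E> <F>  input=p w $  — expand <F> -> p
step 5: stack=$ <E> p  input=p w $  — match p
step 6: stack=$ <E>  input=w $  — expand <E> -> w
Stack after step 6: $ w (top = w).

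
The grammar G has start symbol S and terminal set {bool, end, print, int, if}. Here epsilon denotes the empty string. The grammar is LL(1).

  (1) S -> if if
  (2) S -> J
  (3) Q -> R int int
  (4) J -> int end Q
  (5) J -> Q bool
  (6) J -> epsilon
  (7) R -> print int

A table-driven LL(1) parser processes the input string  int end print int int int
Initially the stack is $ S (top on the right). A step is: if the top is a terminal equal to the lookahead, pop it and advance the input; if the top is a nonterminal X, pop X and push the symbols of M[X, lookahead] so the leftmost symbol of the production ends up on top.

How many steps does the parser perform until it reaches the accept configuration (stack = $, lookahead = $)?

10

      Stack                Input                        Action
   1  $ S                  int end print int int int $  expand S -> J
   2  $ J                  int end print int int int $  expand J -> int end Q
   3  $ Q end int          int end print int int int $  match int
   4  $ Q end              end print int int int $      match end
   5  $ Q                  print int int int $          expand Q -> R int int
   6  $ int int R          print int int int $          expand R -> print int
   7  $ int int int print  print int int int $          match print
   8  $ int int int        int int int $                match int
   9  $ int int            int int $                    match int
  10  $ int                int $                        match int
Accept reached after 10 steps.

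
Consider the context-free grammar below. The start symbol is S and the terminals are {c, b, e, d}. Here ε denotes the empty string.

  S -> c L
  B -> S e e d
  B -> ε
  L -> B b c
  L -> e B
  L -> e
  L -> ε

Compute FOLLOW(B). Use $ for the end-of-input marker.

{$, b, e}

FIRST(S) = {c}
FIRST(B) = {ε, c}  (via S e e d)
FIRST(L) = {ε, b, c, e}  (via B b c)
FOLLOW(S) includes $ since S is the start symbol.
FOLLOW(S): in B->S e e d, S is followed by e e d with FIRST {e}. Thus FOLLOW(S) = {$, e}.
FOLLOW(L): in S->c L, the suffix after L is empty, so FOLLOW(L) ⊇ FOLLOW(S) = {$, e}. Thus FOLLOW(L) = {$, e}.
FOLLOW(B): in L->B b c, B is followed by b c with FIRST {b}; in L->e B, the suffix after B is empty, so FOLLOW(B) ⊇ FOLLOW(L) = {$, e}. Thus FOLLOW(B) = {$, b, e}.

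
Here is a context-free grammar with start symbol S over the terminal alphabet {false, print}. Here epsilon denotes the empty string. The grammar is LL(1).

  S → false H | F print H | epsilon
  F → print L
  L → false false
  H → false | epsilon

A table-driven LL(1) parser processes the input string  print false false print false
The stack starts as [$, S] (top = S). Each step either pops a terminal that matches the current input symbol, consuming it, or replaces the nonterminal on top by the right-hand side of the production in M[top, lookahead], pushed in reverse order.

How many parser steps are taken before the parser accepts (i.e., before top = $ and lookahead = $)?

9

step 1: stack=$ S  input=print false false print false $  — expand S → F print H
step 2: stack=$ H print F  input=print false false print false $  — expand F → print L
step 3: stack=$ H print L print  input=print false false print false $  — match print
step 4: stack=$ H print L  input=false false print false $  — expand L → false false
step 5: stack=$ H print false false  input=false false print false $  — match false
step 6: stack=$ H print false  input=false print false $  — match false
step 7: stack=$ H print  input=print false $  — match print
step 8: stack=$ H  input=false $  — expand H → false
step 9: stack=$ false  input=false $  — match false
Accept reached after 9 steps.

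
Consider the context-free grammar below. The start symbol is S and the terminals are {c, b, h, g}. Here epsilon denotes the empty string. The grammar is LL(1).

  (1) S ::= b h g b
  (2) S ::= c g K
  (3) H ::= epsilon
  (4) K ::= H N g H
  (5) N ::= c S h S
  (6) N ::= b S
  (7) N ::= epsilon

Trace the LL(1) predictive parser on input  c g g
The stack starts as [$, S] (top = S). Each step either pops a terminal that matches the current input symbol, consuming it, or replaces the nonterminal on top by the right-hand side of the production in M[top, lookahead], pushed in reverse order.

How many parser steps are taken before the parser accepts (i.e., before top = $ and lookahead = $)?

     Stack      Input    Action
  1  $ S        c g g $  expand S ::= c g K
  2  $ K g c    c g g $  match c
  3  $ K g      g g $    match g
  4  $ K        g $      expand K ::= H N g H
  5  $ H g N H  g $      expand H ::= epsilon
  6  $ H g N    g $      expand N ::= epsilon
  7  $ H g      g $      match g
  8  $ H        $        expand H ::= epsilon
Accept reached after 8 steps.

8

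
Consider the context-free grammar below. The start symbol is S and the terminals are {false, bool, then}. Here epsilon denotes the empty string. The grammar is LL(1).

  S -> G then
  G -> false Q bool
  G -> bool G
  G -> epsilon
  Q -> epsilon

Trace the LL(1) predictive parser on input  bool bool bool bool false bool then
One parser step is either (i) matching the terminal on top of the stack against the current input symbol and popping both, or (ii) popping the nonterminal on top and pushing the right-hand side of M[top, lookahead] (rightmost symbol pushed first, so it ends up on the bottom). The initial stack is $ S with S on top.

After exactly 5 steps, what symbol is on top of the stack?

step 1: stack=$ S  input=bool bool bool bool false bool then $  — expand S -> G then
step 2: stack=$ then G  input=bool bool bool bool false bool then $  — expand G -> bool G
step 3: stack=$ then G bool  input=bool bool bool bool false bool then $  — match bool
step 4: stack=$ then G  input=bool bool bool false bool then $  — expand G -> bool G
step 5: stack=$ then G bool  input=bool bool bool false bool then $  — match bool
Stack after step 5: $ then G (top = G).

G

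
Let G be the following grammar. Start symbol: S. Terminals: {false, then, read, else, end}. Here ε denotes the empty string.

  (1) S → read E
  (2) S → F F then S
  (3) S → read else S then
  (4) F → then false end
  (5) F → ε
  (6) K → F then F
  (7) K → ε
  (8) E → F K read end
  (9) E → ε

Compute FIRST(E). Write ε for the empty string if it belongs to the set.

FIRST(F) = {ε, then}
FIRST(S) = {read, then}  (via F F then S)
FIRST(K) = {ε, then}  (via F then F)
FIRST(E) = {ε, read, then}  (via F K read end)

{ε, read, then}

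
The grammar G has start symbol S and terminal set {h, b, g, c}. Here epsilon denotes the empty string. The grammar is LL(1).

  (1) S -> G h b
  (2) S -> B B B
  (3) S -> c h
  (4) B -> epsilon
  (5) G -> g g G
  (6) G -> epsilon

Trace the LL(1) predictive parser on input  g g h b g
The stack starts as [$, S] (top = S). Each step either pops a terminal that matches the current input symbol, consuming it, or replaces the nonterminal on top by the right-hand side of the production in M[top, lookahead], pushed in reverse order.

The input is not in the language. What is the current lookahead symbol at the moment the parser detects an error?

     Stack        Input        Action
  1  $ S          g g h b g $  expand S -> G h b
  2  $ b h G      g g h b g $  expand G -> g g G
  3  $ b h G g g  g g h b g $  match g
  4  $ b h G g    g h b g $    match g
  5  $ b h G      h b g $      expand G -> epsilon
  6  $ b h        h b g $      match h
  7  $ b          b g $        match b
  8  $            g $          error: stack empty but input remains

g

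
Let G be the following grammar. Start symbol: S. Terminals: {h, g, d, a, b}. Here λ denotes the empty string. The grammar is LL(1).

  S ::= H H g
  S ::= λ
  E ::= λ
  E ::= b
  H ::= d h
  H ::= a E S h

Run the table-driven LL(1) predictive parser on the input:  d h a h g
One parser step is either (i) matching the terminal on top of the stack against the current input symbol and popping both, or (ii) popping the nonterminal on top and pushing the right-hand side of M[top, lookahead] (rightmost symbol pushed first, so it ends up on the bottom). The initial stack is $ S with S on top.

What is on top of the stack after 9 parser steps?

     Stack        Input        Action
  1  $ S          d h a h g $  expand S ::= H H g
  2  $ g H H      d h a h g $  expand H ::= d h
  3  $ g H h d    d h a h g $  match d
  4  $ g H h      h a h g $    match h
  5  $ g H        a h g $      expand H ::= a E S h
  6  $ g h S E a  a h g $      match a
  7  $ g h S E    h g $        expand E ::= λ
  8  $ g h S      h g $        expand S ::= λ
  9  $ g h        h g $        match h
Stack after step 9: $ g (top = g).

g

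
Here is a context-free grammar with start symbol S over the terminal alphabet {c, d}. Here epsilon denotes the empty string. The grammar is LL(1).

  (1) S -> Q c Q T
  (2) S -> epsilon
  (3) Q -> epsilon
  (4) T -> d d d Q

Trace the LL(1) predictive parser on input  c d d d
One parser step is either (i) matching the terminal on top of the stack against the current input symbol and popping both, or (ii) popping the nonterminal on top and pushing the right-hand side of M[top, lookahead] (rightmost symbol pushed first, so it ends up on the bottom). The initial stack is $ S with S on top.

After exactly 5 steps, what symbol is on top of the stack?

     Stack      Input      Action
  1  $ S        c d d d $  expand S -> Q c Q T
  2  $ T Q c Q  c d d d $  expand Q -> epsilon
  3  $ T Q c    c d d d $  match c
  4  $ T Q      d d d $    expand Q -> epsilon
  5  $ T        d d d $    expand T -> d d d Q
Stack after step 5: $ Q d d d (top = d).

d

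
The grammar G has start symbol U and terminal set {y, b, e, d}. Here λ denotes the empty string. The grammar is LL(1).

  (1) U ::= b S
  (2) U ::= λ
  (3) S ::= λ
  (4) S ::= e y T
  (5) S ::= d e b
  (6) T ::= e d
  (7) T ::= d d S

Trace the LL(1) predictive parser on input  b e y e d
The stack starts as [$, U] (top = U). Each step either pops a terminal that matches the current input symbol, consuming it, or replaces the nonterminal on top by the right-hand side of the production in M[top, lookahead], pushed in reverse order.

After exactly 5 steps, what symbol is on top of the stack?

     Stack    Input        Action
  1  $ U      b e y e d $  expand U ::= b S
  2  $ S b    b e y e d $  match b
  3  $ S      e y e d $    expand S ::= e y T
  4  $ T y e  e y e d $    match e
  5  $ T y    y e d $      match y
Stack after step 5: $ T (top = T).

T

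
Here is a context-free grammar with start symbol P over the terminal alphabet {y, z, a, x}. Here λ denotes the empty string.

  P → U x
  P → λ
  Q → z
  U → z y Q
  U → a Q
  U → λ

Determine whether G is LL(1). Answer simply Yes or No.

FIRST(P) = {λ, a, x, z}
FIRST(Q) = {z}
FIRST(U) = {λ, a, z}
FOLLOW(P) = {$}
FOLLOW(Q) = {x}
FOLLOW(U) = {x}
Each cell of M receives at most one production.

Yes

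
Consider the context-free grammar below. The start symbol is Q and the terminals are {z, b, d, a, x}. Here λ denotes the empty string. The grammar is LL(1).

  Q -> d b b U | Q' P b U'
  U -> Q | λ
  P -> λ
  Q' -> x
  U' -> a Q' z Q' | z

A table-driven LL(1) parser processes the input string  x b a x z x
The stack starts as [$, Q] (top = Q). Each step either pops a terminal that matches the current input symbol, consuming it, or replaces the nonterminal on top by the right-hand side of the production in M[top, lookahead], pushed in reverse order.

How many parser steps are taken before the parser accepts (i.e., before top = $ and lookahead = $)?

12

      Stack        Input          Action
   1  $ Q          x b a x z x $  expand Q -> Q' P b U'
   2  $ U' b P Q'  x b a x z x $  expand Q' -> x
   3  $ U' b P x   x b a x z x $  match x
   4  $ U' b P     b a x z x $    expand P -> λ
   5  $ U' b       b a x z x $    match b
   6  $ U'         a x z x $      expand U' -> a Q' z Q'
   7  $ Q' z Q' a  a x z x $      match a
   8  $ Q' z Q'    x z x $        expand Q' -> x
   9  $ Q' z x     x z x $        match x
  10  $ Q' z       z x $          match z
  11  $ Q'         x $            expand Q' -> x
  12  $ x          x $            match x
Accept reached after 12 steps.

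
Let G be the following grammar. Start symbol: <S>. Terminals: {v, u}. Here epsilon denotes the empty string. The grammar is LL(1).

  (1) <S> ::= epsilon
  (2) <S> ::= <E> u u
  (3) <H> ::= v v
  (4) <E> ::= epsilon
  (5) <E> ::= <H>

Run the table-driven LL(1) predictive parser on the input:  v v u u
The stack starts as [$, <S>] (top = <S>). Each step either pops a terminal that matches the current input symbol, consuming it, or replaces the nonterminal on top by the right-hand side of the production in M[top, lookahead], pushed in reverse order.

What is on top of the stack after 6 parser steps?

u

step 1: stack=$ <S>  input=v v u u $  — expand <S> ::= <E> u u
step 2: stack=$ u u <E>  input=v v u u $  — expand <E> ::= <H>
step 3: stack=$ u u <H>  input=v v u u $  — expand <H> ::= v v
step 4: stack=$ u u v v  input=v v u u $  — match v
step 5: stack=$ u u v  input=v u u $  — match v
step 6: stack=$ u u  input=u u $  — match u
Stack after step 6: $ u (top = u).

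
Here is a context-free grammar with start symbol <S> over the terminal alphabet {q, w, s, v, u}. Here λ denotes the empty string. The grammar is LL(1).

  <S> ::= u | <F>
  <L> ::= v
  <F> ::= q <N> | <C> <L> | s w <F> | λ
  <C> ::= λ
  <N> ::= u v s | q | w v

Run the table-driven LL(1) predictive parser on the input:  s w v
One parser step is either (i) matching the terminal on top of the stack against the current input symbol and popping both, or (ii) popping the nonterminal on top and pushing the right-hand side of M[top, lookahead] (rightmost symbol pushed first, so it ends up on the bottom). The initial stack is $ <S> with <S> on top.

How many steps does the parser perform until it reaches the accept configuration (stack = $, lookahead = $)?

step 1: stack=$ <S>  input=s w v $  — expand <S> ::= <F>
step 2: stack=$ <F>  input=s w v $  — expand <F> ::= s w <F>
step 3: stack=$ <F> w s  input=s w v $  — match s
step 4: stack=$ <F> w  input=w v $  — match w
step 5: stack=$ <F>  input=v $  — expand <F> ::= <C> <L>
step 6: stack=$ <L> <C>  input=v $  — expand <C> ::= λ
step 7: stack=$ <L>  input=v $  — expand <L> ::= v
step 8: stack=$ v  input=v $  — match v
Accept reached after 8 steps.

8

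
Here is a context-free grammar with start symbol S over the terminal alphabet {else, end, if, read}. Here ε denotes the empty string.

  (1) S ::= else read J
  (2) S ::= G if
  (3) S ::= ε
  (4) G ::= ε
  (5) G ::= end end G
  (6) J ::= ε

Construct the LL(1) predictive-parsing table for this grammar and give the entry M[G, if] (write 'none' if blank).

G ::= ε

FIRST(G): from G::=ε we get {ε}; from G::=end end G we get {end}. So FIRST(G) = {ε, end}.
FIRST(J): from J::=ε we get {ε}. So FIRST(J) = {ε}.
FIRST(S): from S::=else read J we get {else}; from S::=G if we get {end, if}; from S::=ε we get {ε}. So FIRST(S) = {ε, else, end, if}.
FOLLOW(S) includes $ since S is the start symbol.
FOLLOW(G): in S::=G if, G is followed by if with FIRST {if}; in G::=end end G, the suffix after G is empty (adds nothing new). Thus FOLLOW(G) = {if}.
For G ::= ε: FIRST(ε) = {ε}, so it goes in M[G, t] for t ∈ {}; since ε ∈ FIRST, also for every t ∈ FOLLOW(G) = {if}.
For G ::= end end G: FIRST(end end G) = {end}, so it goes in M[G, t] for t ∈ {end}.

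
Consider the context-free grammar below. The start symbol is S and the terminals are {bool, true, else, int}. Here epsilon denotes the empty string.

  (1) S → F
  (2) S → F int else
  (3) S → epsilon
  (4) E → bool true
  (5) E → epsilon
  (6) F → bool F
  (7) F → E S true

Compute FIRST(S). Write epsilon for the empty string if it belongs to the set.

{epsilon, bool, true}

FIRST(E): from E→bool true we get {bool}; from E→epsilon we get {epsilon}. So FIRST(E) = {epsilon, bool}.
FIRST(S): from S→F we get {bool, true}; from S→F int else we get {bool, true}; from S→epsilon we get {epsilon}. So FIRST(S) = {epsilon, bool, true}.
FIRST(F): from F→bool F we get {bool}; from F→E S true we get {bool, true}. So FIRST(F) = {bool, true}.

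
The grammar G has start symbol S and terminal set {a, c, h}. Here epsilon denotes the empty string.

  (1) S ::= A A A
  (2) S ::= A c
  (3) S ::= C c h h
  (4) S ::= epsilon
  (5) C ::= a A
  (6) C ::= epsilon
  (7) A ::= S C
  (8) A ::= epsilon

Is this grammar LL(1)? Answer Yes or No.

FIRST(S) = {epsilon, a, c}
FIRST(C) = {epsilon, a}
FIRST(A) = {epsilon, a, c}
FOLLOW(S) = {$, a, c}
FOLLOW(C) = {$, a, c}
FOLLOW(A) = {$, a, c}
Cell M[A, $] receives both A ::= S C and A ::= epsilon — the grammar is not LL(1).

No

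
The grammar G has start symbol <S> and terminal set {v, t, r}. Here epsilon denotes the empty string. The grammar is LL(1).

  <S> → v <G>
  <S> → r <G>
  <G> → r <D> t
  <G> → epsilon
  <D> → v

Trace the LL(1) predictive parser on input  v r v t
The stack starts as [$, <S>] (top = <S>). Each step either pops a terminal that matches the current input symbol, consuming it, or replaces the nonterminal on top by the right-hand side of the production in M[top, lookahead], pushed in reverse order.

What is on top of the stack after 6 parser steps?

     Stack      Input      Action
  1  $ <S>      v r v t $  expand <S> → v <G>
  2  $ <G> v    v r v t $  match v
  3  $ <G>      r v t $    expand <G> → r <D> t
  4  $ t <D> r  r v t $    match r
  5  $ t <D>    v t $      expand <D> → v
  6  $ t v      v t $      match v
Stack after step 6: $ t (top = t).

t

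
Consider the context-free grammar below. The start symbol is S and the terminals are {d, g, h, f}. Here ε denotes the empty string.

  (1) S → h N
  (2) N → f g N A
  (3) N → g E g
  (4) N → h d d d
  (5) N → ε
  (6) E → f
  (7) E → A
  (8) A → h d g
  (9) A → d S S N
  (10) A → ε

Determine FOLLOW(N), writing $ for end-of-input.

{$, d, f, g, h}

FIRST(S): from S→h N we get {h}. So FIRST(S) = {h}.
FIRST(N): from N→f g N A we get {f}; from N→g E g we get {g}; from N→h d d d we get {h}; from N→ε we get {ε}. So FIRST(N) = {ε, f, g, h}.
FIRST(A): from A→h d g we get {h}; from A→d S S N we get {d}; from A→ε we get {ε}. So FIRST(A) = {ε, d, h}.
FIRST(E): from E→f we get {f}; from E→A we get {ε, d, h}. So FIRST(E) = {ε, d, f, h}.
FOLLOW(S) includes $ since S is the start symbol.
FOLLOW(E): in N→g E g, E is followed by g with FIRST {g}. Thus FOLLOW(E) = {g}.
FOLLOW(S): in A→d S S N (occurrence 1), S is followed by S N with FIRST {h}; in A→d S S N (occurrence 2), S is followed by N with FIRST {ε, f, g, h}; in A→d S S N (occurrence 2), the suffix after S is nullable, so FOLLOW(S) ⊇ FOLLOW(A) = {$, d, f, g, h}. Thus FOLLOW(S) = {$, d, f, g, h}.
FOLLOW(N): in S→h N, the suffix after N is empty, so FOLLOW(N) ⊇ FOLLOW(S) = {$, d, f, g, h}; in N→f g N A, N is followed by A with FIRST {ε, d, h}; in N→f g N A, the suffix after N is nullable (adds nothing new); in A→d S S N, the suffix after N is empty, so FOLLOW(N) ⊇ FOLLOW(A) = {$, d, f, g, h}. Thus FOLLOW(N) = {$, d, f, g, h}.
FOLLOW(A): in N→f g N A, the suffix after A is empty, so FOLLOW(A) ⊇ FOLLOW(N) = {$, d, f, g, h}; in E→A, the suffix after A is empty, so FOLLOW(A) ⊇ FOLLOW(E) = {g}. Thus FOLLOW(A) = {$, d, f, g, h}.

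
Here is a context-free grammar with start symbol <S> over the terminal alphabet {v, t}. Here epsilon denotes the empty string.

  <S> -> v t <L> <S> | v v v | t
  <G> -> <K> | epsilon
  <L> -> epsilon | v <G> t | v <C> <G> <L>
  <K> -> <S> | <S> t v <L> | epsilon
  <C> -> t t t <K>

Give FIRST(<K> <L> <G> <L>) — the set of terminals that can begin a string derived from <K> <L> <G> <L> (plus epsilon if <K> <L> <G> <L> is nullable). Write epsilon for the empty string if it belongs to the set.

FIRST(<S>): from <S>->v t <L> <S> we get {v}; from <S>->v v v we get {v}; from <S>->t we get {t}. So FIRST(<S>) = {t, v}.
FIRST(<L>): from <L>->epsilon we get {epsilon}; from <L>->v <G> t we get {v}; from <L>->v <C> <G> <L> we get {v}. So FIRST(<L>) = {epsilon, v}.
FIRST(<C>): from <C>->t t t <K> we get {t}. So FIRST(<C>) = {t}.
FIRST(<K>): from <K>-><S> we get {t, v}; from <K>-><S> t v <L> we get {t, v}; from <K>->epsilon we get {epsilon}. So FIRST(<K>) = {epsilon, t, v}.
FIRST(<G>): from <G>-><K> we get {epsilon, t, v}; from <G>->epsilon we get {epsilon}. So FIRST(<G>) = {epsilon, t, v}.
FIRST(<K> <L> <G> <L>): take FIRST of each symbol in turn, carrying on past any symbol whose FIRST contains epsilon; result {epsilon, t, v}.

{epsilon, t, v}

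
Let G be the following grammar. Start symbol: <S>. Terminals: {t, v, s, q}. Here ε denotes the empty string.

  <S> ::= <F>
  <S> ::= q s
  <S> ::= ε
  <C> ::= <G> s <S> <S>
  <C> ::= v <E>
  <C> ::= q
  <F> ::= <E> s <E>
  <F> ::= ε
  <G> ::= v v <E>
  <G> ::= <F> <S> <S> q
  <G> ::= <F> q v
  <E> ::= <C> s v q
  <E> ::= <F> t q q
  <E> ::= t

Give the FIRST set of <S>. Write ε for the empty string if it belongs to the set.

{ε, q, t, v}

FIRST(<S>) = {ε, q, t, v}  (via <F>)
FIRST(<C>) = {q, t, v}  (via <G> s <S> <S>)
FIRST(<F>) = {ε, q, t, v}  (via <E> s <E>)
FIRST(<G>) = {q, t, v}  (via <F> <S> <S> q, <F> q v)
FIRST(<E>) = {q, t, v}  (via <C> s v q, <F> t q q)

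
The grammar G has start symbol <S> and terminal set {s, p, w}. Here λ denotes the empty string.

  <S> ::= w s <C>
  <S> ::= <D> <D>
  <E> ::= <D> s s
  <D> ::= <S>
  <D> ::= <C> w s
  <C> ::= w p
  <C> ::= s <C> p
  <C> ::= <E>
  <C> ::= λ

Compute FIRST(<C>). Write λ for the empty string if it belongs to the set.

FIRST(<S>): from <S>::=w s <C> we get {w}; from <S>::=<D> <D> we get {s, w}. So FIRST(<S>) = {s, w}.
FIRST(<E>): from <E>::=<D> s s we get {s, w}. So FIRST(<E>) = {s, w}.
FIRST(<C>): from <C>::=w p we get {w}; from <C>::=s <C> p we get {s}; from <C>::=<E> we get {s, w}; from <C>::=λ we get {λ}. So FIRST(<C>) = {λ, s, w}.
FIRST(<D>): from <D>::=<S> we get {s, w}; from <D>::=<C> w s we get {s, w}. So FIRST(<D>) = {s, w}.

{λ, s, w}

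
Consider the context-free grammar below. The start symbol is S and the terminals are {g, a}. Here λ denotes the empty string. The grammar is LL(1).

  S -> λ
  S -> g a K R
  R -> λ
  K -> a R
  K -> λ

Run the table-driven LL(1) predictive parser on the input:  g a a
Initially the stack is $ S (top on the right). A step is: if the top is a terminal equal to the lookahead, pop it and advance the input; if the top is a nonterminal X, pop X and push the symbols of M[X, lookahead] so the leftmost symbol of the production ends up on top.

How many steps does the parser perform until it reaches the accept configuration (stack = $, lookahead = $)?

7

     Stack      Input    Action
  1  $ S        g a a $  expand S -> g a K R
  2  $ R K a g  g a a $  match g
  3  $ R K a    a a $    match a
  4  $ R K      a $      expand K -> a R
  5  $ R R a    a $      match a
  6  $ R R      $        expand R -> λ
  7  $ R        $        expand R -> λ
Accept reached after 7 steps.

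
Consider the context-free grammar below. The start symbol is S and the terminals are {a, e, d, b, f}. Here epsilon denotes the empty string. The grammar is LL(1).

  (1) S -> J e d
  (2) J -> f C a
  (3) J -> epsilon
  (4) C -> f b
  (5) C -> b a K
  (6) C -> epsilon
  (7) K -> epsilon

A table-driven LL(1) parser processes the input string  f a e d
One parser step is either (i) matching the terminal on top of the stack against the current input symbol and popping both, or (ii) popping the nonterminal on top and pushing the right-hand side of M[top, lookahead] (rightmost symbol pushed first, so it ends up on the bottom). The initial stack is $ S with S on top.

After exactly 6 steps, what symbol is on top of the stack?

d

     Stack        Input      Action
  1  $ S          f a e d $  expand S -> J e d
  2  $ d e J      f a e d $  expand J -> f C a
  3  $ d e a C f  f a e d $  match f
  4  $ d e a C    a e d $    expand C -> epsilon
  5  $ d e a      a e d $    match a
  6  $ d e        e d $      match e
Stack after step 6: $ d (top = d).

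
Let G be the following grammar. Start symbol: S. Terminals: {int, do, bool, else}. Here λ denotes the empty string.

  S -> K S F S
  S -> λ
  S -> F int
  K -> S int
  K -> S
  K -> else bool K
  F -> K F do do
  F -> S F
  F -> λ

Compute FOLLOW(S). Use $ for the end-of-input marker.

{$, do, else, int}

FIRST(S) = {λ, do, else, int}  (via K S F S, F int)
FIRST(K) = {λ, do, else, int}  (via S int, S)
FIRST(F) = {λ, do, else, int}  (via K F do do, S F)
FOLLOW(S) includes $ since S is the start symbol.
FOLLOW(S): in S->K S F S (occurrence 1), S is followed by F S with FIRST {λ, do, else, int}; in S->K S F S (occurrence 1), the suffix after S is nullable (adds nothing new); in S->K S F S (occurrence 2), the suffix after S is empty (adds nothing new); in K->S int, S is followed by int with FIRST {int}; in K->S, the suffix after S is empty, so FOLLOW(S) ⊇ FOLLOW(K) = {$, do, else, int}; in F->S F, S is followed by F with FIRST {λ, do, else, int}; in F->S F, the suffix after S is nullable, so FOLLOW(S) ⊇ FOLLOW(F) = {$, do, else, int}. Thus FOLLOW(S) = {$, do, else, int}.
FOLLOW(K): in S->K S F S, K is followed by S F S with FIRST {λ, do, else, int}; in S->K S F S, the suffix after K is nullable, so FOLLOW(K) ⊇ FOLLOW(S) = {$, do, else, int}; in K->else bool K, the suffix after K is empty (adds nothing new); in F->K F do do, K is followed by F do do with FIRST {do, else, int}. Thus FOLLOW(K) = {$, do, else, int}.
FOLLOW(F): in S->K S F S, F is followed by S with FIRST {λ, do, else, int}; in S->K S F S, the suffix after F is nullable, so FOLLOW(F) ⊇ FOLLOW(S) = {$, do, else, int}; in S->F int, F is followed by int with FIRST {int}; in F->K F do do, F is followed by do do with FIRST {do}; in F->S F, the suffix after F is empty (adds nothing new). Thus FOLLOW(F) = {$, do, else, int}.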